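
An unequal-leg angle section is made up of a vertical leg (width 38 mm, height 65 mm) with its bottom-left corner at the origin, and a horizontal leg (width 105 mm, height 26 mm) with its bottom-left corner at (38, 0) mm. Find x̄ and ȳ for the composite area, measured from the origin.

Part | A | x̄ᵢ | ȳᵢ | A·x̄ᵢ | A·ȳᵢ
vertical leg | 2470.00 | 19.00 | 32.50 | 46930.00 | 80275.00
horizontal leg | 2730.00 | 90.50 | 13.00 | 247065.00 | 35490.00
Σ | 5200.00 |  |  | 293995.00 | 115765.00
x̄ = 293995.00 / 5200.00 = 56.54 mm
ȳ = 115765.00 / 5200.00 = 22.26 mm

x̄ = 56.54 mm, ȳ = 22.26 mm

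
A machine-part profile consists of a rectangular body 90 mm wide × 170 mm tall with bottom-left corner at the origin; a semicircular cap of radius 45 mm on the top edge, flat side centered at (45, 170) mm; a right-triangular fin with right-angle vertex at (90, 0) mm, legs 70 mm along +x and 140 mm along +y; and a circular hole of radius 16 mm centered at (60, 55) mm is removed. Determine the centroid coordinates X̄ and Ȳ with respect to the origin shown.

X̄ = 59.30 mm, Ȳ = 92.42 mm

rectangular body: A = 90 × 170 = 15300.00, centroid at (45.00, 85.00).
semicircular top: A = ½π·45² = 3180.86, centroid at (45.00, 189.10).
triangular fin: A = ½·70·140 = 4900.00, centroid at (113.33, 46.67).
hole: A = −π·16² = -804.25, centroid at (60.00, 55.00).
ΣA = 22576.61 mm²
ΣAX̄ = (15300.00)(45.00) + (3180.86)(45.00) + (4900.00)(113.33) + (-804.25)(60.00) = 1338717.29 mm³
ΣAȲ = (15300.00)(85.00) + (3180.86)(189.10) + (4900.00)(46.67) + (-804.25)(55.00) = 2086429.68 mm³
X̄ = 1338717.29 / 22576.61 = 59.30 mm
Ȳ = 2086429.68 / 22576.61 = 92.42 mm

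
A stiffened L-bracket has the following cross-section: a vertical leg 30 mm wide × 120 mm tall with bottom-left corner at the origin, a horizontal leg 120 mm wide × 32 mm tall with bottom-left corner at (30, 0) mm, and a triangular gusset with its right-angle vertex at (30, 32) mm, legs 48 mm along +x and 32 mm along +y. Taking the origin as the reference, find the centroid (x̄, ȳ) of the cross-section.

x̄ = 52.99 mm, ȳ = 37.79 mm

vertical leg: A = 30 × 120 = 3600.00, centroid at (15.00, 60.00).
horizontal leg: A = 120 × 32 = 3840.00, centroid at (90.00, 16.00).
gusset: A = ½·48·32 = 768.00, centroid at (46.00, 42.67).
ΣA = 8208.00 mm²
ΣAx̄ = (3600.00)(15.00) + (3840.00)(90.00) + (768.00)(46.00) = 434928.00 mm³
ΣAȳ = (3600.00)(60.00) + (3840.00)(16.00) + (768.00)(42.67) = 310208.00 mm³
x̄ = 434928.00 / 8208.00 = 52.99 mm
ȳ = 310208.00 / 8208.00 = 37.79 mm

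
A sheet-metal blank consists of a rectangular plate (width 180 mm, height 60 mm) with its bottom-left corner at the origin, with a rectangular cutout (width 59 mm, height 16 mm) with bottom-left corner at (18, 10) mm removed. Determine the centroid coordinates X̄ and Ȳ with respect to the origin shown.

plate: A = 180 × 60 = 10800.00, centroid at (90.00, 30.00).
hole: A = −(59 × 16) = -944.00, centroid at (47.50, 18.00).
ΣA = 9856.00 mm², ΣAX̄ = 927160.00 mm³, ΣAȲ = 307008.00 mm³.
X̄ = 927160.00/9856.00 = 94.07 mm; Ȳ = 307008.00/9856.00 = 31.15 mm.

X̄ = 94.07 mm, Ȳ = 31.15 mm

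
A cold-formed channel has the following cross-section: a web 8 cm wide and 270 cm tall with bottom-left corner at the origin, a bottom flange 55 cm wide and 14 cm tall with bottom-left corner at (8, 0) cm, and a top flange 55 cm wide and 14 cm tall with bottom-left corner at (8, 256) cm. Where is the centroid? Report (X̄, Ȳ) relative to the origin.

Part | A | x̄ᵢ | ȳᵢ | A·x̄ᵢ | A·ȳᵢ
web | 2160.00 | 4.00 | 135.00 | 8640.00 | 291600.00
bottom flange | 770.00 | 35.50 | 7.00 | 27335.00 | 5390.00
top flange | 770.00 | 35.50 | 263.00 | 27335.00 | 202510.00
Σ | 3700.00 |  |  | 63310.00 | 499500.00
X̄ = 63310.00 / 3700.00 = 17.11 cm
Ȳ = 499500.00 / 3700.00 = 135.00 cm

X̄ = 17.11 cm, Ȳ = 135.00 cm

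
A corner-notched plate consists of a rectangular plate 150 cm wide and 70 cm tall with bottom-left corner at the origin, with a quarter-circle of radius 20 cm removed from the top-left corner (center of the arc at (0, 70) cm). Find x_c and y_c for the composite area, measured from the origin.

x_c = 77.05 cm, y_c = 34.18 cm

Part | A | x̄ᵢ | ȳᵢ | A·x̄ᵢ | A·ȳᵢ
plate | 10500.00 | 75.00 | 35.00 | 787500.00 | 367500.00
removed quarter-circle | -314.16 | 8.49 | 61.51 | -2666.67 | -19324.48
Σ | 10185.84 |  |  | 784833.33 | 348175.52
x_c = 784833.33 / 10185.84 = 77.05 cm
y_c = 348175.52 / 10185.84 = 34.18 cm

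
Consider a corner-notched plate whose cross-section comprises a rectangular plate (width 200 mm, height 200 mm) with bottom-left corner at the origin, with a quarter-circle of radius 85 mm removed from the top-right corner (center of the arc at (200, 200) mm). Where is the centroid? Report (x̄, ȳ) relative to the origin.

Part | A | x̄ᵢ | ȳᵢ | A·x̄ᵢ | A·ȳᵢ
plate | 40000.00 | 100.00 | 100.00 | 4000000.00 | 4000000.00
removed quarter-circle | -5674.50 | 163.92 | 163.92 | -930192.01 | -930192.01
Σ | 34325.50 |  |  | 3069807.99 | 3069807.99
x̄ = 3069807.99 / 34325.50 = 89.43 mm
ȳ = 3069807.99 / 34325.50 = 89.43 mm

x̄ = 89.43 mm, ȳ = 89.43 mm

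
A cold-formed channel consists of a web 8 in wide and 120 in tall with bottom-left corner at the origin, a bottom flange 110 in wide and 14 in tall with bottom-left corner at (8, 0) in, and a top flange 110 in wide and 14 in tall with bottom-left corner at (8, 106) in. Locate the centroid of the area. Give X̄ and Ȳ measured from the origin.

web: A = 8 × 120 = 960.00, centroid at (4.00, 60.00).
bottom flange: A = 110 × 14 = 1540.00, centroid at (63.00, 7.00).
top flange: A = 110 × 14 = 1540.00, centroid at (63.00, 113.00).
ΣA = 4040.00 in², ΣAX̄ = 197880.00 in³, ΣAȲ = 242400.00 in³.
X̄ = 197880.00/4040.00 = 48.98 in; Ȳ = 242400.00/4040.00 = 60.00 in.

X̄ = 48.98 in, Ȳ = 60.00 in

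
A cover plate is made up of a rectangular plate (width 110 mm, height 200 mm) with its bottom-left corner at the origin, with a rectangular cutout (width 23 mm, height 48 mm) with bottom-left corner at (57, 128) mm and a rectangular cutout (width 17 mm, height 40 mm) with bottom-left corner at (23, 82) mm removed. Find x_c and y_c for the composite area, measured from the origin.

Part | A | x̄ᵢ | ȳᵢ | A·x̄ᵢ | A·ȳᵢ
plate | 22000.00 | 55.00 | 100.00 | 1210000.00 | 2200000.00
hole 1 | -1104.00 | 68.50 | 152.00 | -75624.00 | -167808.00
hole 2 | -680.00 | 31.50 | 102.00 | -21420.00 | -69360.00
Σ | 20216.00 |  |  | 1112956.00 | 1962832.00
x_c = 1112956.00 / 20216.00 = 55.05 mm
y_c = 1962832.00 / 20216.00 = 97.09 mm

x_c = 55.05 mm, y_c = 97.09 mm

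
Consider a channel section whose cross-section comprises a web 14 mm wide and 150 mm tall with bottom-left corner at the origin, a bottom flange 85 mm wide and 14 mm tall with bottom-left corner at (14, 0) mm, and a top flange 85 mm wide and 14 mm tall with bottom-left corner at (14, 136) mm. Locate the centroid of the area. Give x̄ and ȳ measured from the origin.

x̄ = 33.30 mm, ȳ = 75.00 mm

web: A = 14 × 150 = 2100.00, centroid at (7.00, 75.00).
bottom flange: A = 85 × 14 = 1190.00, centroid at (56.50, 7.00).
top flange: A = 85 × 14 = 1190.00, centroid at (56.50, 143.00).
ΣA = 4480.00 mm², ΣAx̄ = 149170.00 mm³, ΣAȳ = 336000.00 mm³.
x̄ = 149170.00/4480.00 = 33.30 mm; ȳ = 336000.00/4480.00 = 75.00 mm.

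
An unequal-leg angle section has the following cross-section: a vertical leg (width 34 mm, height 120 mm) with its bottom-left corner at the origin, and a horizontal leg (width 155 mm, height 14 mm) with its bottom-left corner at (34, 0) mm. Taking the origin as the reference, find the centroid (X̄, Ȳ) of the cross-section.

X̄ = 49.81 mm, Ȳ = 41.60 mm

Part | A | x̄ᵢ | ȳᵢ | A·x̄ᵢ | A·ȳᵢ
vertical leg | 4080.00 | 17.00 | 60.00 | 69360.00 | 244800.00
horizontal leg | 2170.00 | 111.50 | 7.00 | 241955.00 | 15190.00
Σ | 6250.00 |  |  | 311315.00 | 259990.00
X̄ = 311315.00 / 6250.00 = 49.81 mm
Ȳ = 259990.00 / 6250.00 = 41.60 mm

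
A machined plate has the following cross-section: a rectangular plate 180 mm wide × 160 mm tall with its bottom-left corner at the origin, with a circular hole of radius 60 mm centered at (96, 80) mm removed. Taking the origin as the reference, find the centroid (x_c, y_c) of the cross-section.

Part | A | x̄ᵢ | ȳᵢ | A·x̄ᵢ | A·ȳᵢ
plate | 28800.00 | 90.00 | 80.00 | 2592000.00 | 2304000.00
hole | -11309.73 | 96.00 | 80.00 | -1085734.42 | -904778.68
Σ | 17490.27 |  |  | 1506265.58 | 1399221.32
x_c = 1506265.58 / 17490.27 = 86.12 mm
y_c = 1399221.32 / 17490.27 = 80.00 mm

x_c = 86.12 mm, y_c = 80.00 mm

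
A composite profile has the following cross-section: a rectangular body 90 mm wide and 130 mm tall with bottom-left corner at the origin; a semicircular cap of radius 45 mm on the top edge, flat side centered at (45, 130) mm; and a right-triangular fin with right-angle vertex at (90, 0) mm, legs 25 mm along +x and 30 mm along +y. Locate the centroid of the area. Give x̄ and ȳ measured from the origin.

x̄ = 46.31 mm, ȳ = 81.18 mm

Part | A | x̄ᵢ | ȳᵢ | A·x̄ᵢ | A·ȳᵢ
rectangular body | 11700.00 | 45.00 | 65.00 | 526500.00 | 760500.00
semicircular top | 3180.86 | 45.00 | 149.10 | 143138.82 | 474262.13
triangular fin | 375.00 | 98.33 | 10.00 | 36875.00 | 3750.00
Σ | 15255.86 |  |  | 706513.82 | 1238512.13
x̄ = 706513.82 / 15255.86 = 46.31 mm
ȳ = 1238512.13 / 15255.86 = 81.18 mm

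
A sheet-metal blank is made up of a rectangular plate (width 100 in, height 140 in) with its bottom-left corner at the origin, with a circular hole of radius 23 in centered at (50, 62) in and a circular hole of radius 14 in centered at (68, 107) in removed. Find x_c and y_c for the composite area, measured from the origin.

Part | A | x̄ᵢ | ȳᵢ | A·x̄ᵢ | A·ȳᵢ
plate | 14000.00 | 50.00 | 70.00 | 700000.00 | 980000.00
hole 1 | -1661.90 | 50.00 | 62.00 | -83095.13 | -103037.96
hole 2 | -615.75 | 68.00 | 107.00 | -41871.15 | -65885.48
Σ | 11722.35 |  |  | 575033.73 | 811076.56
x_c = 575033.73 / 11722.35 = 49.05 in
y_c = 811076.56 / 11722.35 = 69.19 in

x_c = 49.05 in, y_c = 69.19 in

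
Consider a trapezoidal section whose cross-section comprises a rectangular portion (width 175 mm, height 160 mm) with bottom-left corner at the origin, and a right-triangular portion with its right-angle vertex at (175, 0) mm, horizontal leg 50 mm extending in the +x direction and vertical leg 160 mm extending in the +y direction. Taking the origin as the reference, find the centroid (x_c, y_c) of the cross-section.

x_c = 100.52 mm, y_c = 76.67 mm

rectangular portion: A = 175 × 160 = 28000.00, centroid at (87.50, 80.00).
triangular portion: A = ½·50·160 = 4000.00, centroid at (191.67, 53.33).
ΣA = 32000.00 mm²
ΣAx_c = (28000.00)(87.50) + (4000.00)(191.67) = 3216666.67 mm³
ΣAy_c = (28000.00)(80.00) + (4000.00)(53.33) = 2453333.33 mm³
x_c = 3216666.67 / 32000.00 = 100.52 mm
y_c = 2453333.33 / 32000.00 = 76.67 mm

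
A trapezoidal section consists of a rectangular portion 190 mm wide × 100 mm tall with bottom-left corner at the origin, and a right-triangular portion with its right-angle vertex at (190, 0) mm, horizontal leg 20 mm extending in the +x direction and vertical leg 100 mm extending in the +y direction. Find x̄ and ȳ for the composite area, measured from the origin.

x̄ = 100.08 mm, ȳ = 49.17 mm

Part | A | x̄ᵢ | ȳᵢ | A·x̄ᵢ | A·ȳᵢ
rectangular portion | 19000.00 | 95.00 | 50.00 | 1805000.00 | 950000.00
triangular portion | 1000.00 | 196.67 | 33.33 | 196666.67 | 33333.33
Σ | 20000.00 |  |  | 2001666.67 | 983333.33
x̄ = 2001666.67 / 20000.00 = 100.08 mm
ȳ = 983333.33 / 20000.00 = 49.17 mm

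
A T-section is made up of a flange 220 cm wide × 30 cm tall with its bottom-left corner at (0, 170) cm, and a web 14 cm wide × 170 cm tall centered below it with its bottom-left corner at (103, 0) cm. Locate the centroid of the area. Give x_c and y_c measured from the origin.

Part | A | x̄ᵢ | ȳᵢ | A·x̄ᵢ | A·ȳᵢ
web | 2380.00 | 110.00 | 85.00 | 261800.00 | 202300.00
flange | 6600.00 | 110.00 | 185.00 | 726000.00 | 1221000.00
Σ | 8980.00 |  |  | 987800.00 | 1423300.00
x_c = 987800.00 / 8980.00 = 110.00 cm
y_c = 1423300.00 / 8980.00 = 158.50 cm

x_c = 110.00 cm, y_c = 158.50 cm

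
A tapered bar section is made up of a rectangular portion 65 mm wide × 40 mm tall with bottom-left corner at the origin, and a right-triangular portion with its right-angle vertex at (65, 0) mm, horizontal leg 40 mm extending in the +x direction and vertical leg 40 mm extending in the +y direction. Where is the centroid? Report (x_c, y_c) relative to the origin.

rectangular portion: A = 65 × 40 = 2600.00, centroid at (32.50, 20.00).
triangular portion: A = ½·40·40 = 800.00, centroid at (78.33, 13.33).
ΣA = 3400.00 mm²
ΣAx_c = (2600.00)(32.50) + (800.00)(78.33) = 147166.67 mm³
ΣAy_c = (2600.00)(20.00) + (800.00)(13.33) = 62666.67 mm³
x_c = 147166.67 / 3400.00 = 43.28 mm
y_c = 62666.67 / 3400.00 = 18.43 mm

x_c = 43.28 mm, y_c = 18.43 mm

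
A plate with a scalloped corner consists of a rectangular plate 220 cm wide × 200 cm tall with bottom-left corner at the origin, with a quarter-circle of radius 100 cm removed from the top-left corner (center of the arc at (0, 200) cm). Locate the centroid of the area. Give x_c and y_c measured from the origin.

x_c = 124.68 cm, y_c = 87.49 cm

plate: A = 220 × 200 = 44000.00, centroid at (110.00, 100.00).
removed quarter-circle: A = −¼π·100² = -7853.98, centroid at (42.44, 157.56).
ΣA = 36146.02 cm²
ΣAx_c = (44000.00)(110.00) + (-7853.98)(42.44) = 4506666.67 cm³
ΣAy_c = (44000.00)(100.00) + (-7853.98)(157.56) = 3162537.01 cm³
x_c = 4506666.67 / 36146.02 = 124.68 cm
y_c = 3162537.01 / 36146.02 = 87.49 cm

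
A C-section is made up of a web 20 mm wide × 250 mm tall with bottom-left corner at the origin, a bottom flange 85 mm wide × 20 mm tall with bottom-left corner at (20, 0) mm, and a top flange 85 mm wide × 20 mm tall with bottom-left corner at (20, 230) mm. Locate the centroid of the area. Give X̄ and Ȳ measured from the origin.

web: A = 20 × 250 = 5000.00, centroid at (10.00, 125.00).
bottom flange: A = 85 × 20 = 1700.00, centroid at (62.50, 10.00).
top flange: A = 85 × 20 = 1700.00, centroid at (62.50, 240.00).
ΣA = 8400.00 mm²
ΣAX̄ = (5000.00)(10.00) + (1700.00)(62.50) + (1700.00)(62.50) = 262500.00 mm³
ΣAȲ = (5000.00)(125.00) + (1700.00)(10.00) + (1700.00)(240.00) = 1050000.00 mm³
X̄ = 262500.00 / 8400.00 = 31.25 mm
Ȳ = 1050000.00 / 8400.00 = 125.00 mm

X̄ = 31.25 mm, Ȳ = 125.00 mm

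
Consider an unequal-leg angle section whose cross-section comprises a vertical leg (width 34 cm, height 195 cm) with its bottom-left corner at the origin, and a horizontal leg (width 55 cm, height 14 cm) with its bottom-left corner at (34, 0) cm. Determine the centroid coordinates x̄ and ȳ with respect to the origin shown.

Part | A | x̄ᵢ | ȳᵢ | A·x̄ᵢ | A·ȳᵢ
vertical leg | 6630.00 | 17.00 | 97.50 | 112710.00 | 646425.00
horizontal leg | 770.00 | 61.50 | 7.00 | 47355.00 | 5390.00
Σ | 7400.00 |  |  | 160065.00 | 651815.00
x̄ = 160065.00 / 7400.00 = 21.63 cm
ȳ = 651815.00 / 7400.00 = 88.08 cm

x̄ = 21.63 cm, ȳ = 88.08 cm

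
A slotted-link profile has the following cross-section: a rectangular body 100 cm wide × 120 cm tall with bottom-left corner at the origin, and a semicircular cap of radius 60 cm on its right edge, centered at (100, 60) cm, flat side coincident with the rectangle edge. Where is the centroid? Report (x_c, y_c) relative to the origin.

rectangular body: A = 100 × 120 = 12000.00, centroid at (50.00, 60.00).
semicircular end: A = ½π·60² = 5654.87, centroid at (125.46, 60.00).
ΣA = 17654.87 cm²
ΣAx_c = (12000.00)(50.00) + (5654.87)(125.46) = 1309486.68 cm³
ΣAy_c = (12000.00)(60.00) + (5654.87)(60.00) = 1059292.01 cm³
x_c = 1309486.68 / 17654.87 = 74.17 cm
y_c = 1059292.01 / 17654.87 = 60.00 cm

x_c = 74.17 cm, y_c = 60.00 cm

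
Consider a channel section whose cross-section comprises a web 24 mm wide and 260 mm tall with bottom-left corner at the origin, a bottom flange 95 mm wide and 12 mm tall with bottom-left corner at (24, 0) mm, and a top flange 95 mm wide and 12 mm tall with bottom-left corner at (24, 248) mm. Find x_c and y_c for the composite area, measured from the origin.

x_c = 27.92 mm, y_c = 130.00 mm

web: A = 24 × 260 = 6240.00, centroid at (12.00, 130.00).
bottom flange: A = 95 × 12 = 1140.00, centroid at (71.50, 6.00).
top flange: A = 95 × 12 = 1140.00, centroid at (71.50, 254.00).
ΣA = 8520.00 mm²
ΣAx_c = (6240.00)(12.00) + (1140.00)(71.50) + (1140.00)(71.50) = 237900.00 mm³
ΣAy_c = (6240.00)(130.00) + (1140.00)(6.00) + (1140.00)(254.00) = 1107600.00 mm³
x_c = 237900.00 / 8520.00 = 27.92 mm
y_c = 1107600.00 / 8520.00 = 130.00 mm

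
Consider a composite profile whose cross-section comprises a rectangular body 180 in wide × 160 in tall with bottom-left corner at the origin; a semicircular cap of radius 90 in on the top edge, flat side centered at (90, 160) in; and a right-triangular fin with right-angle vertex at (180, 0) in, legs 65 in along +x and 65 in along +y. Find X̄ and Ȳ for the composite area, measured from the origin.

Part | A | x̄ᵢ | ȳᵢ | A·x̄ᵢ | A·ȳᵢ
rectangular body | 28800.00 | 90.00 | 80.00 | 2592000.00 | 2304000.00
semicircular top | 12723.45 | 90.00 | 198.20 | 1145110.52 | 2521752.04
triangular fin | 2112.50 | 201.67 | 21.67 | 426020.83 | 45770.83
Σ | 43635.95 |  |  | 4163131.36 | 4871522.87
X̄ = 4163131.36 / 43635.95 = 95.41 in
Ȳ = 4871522.87 / 43635.95 = 111.64 in

X̄ = 95.41 in, Ȳ = 111.64 in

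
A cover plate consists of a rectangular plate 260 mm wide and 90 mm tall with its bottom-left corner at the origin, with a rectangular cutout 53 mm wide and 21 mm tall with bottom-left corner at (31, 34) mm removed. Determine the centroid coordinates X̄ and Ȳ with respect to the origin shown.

plate: A = 260 × 90 = 23400.00, centroid at (130.00, 45.00).
hole: A = −(53 × 21) = -1113.00, centroid at (57.50, 44.50).
ΣA = 22287.00 mm²
ΣAX̄ = (23400.00)(130.00) + (-1113.00)(57.50) = 2978002.50 mm³
ΣAȲ = (23400.00)(45.00) + (-1113.00)(44.50) = 1003471.50 mm³
X̄ = 2978002.50 / 22287.00 = 133.62 mm
Ȳ = 1003471.50 / 22287.00 = 45.02 mm

X̄ = 133.62 mm, Ȳ = 45.02 mm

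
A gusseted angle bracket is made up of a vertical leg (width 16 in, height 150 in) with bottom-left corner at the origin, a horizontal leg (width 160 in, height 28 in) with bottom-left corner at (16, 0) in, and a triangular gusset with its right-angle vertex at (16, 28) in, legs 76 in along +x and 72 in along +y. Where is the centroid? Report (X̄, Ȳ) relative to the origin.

Part | A | x̄ᵢ | ȳᵢ | A·x̄ᵢ | A·ȳᵢ
vertical leg | 2400.00 | 8.00 | 75.00 | 19200.00 | 180000.00
horizontal leg | 4480.00 | 96.00 | 14.00 | 430080.00 | 62720.00
gusset | 2736.00 | 41.33 | 52.00 | 113088.00 | 142272.00
Σ | 9616.00 |  |  | 562368.00 | 384992.00
X̄ = 562368.00 / 9616.00 = 58.48 in
Ȳ = 384992.00 / 9616.00 = 40.04 in

X̄ = 58.48 in, Ȳ = 40.04 in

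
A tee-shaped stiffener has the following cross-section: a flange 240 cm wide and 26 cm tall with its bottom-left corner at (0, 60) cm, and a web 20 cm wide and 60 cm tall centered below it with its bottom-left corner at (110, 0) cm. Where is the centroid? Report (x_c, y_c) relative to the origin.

x_c = 120.00 cm, y_c = 66.06 cm

web: A = 20 × 60 = 1200.00, centroid at (120.00, 30.00).
flange: A = 240 × 26 = 6240.00, centroid at (120.00, 73.00).
ΣA = 7440.00 cm², ΣAx_c = 892800.00 cm³, ΣAy_c = 491520.00 cm³.
x_c = 892800.00/7440.00 = 120.00 cm; y_c = 491520.00/7440.00 = 66.06 cm.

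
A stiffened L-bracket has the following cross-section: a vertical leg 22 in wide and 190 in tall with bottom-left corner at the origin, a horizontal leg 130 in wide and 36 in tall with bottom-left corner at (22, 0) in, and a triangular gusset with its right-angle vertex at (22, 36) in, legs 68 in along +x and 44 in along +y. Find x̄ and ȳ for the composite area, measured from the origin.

vertical leg: A = 22 × 190 = 4180.00, centroid at (11.00, 95.00).
horizontal leg: A = 130 × 36 = 4680.00, centroid at (87.00, 18.00).
gusset: A = ½·68·44 = 1496.00, centroid at (44.67, 50.67).
ΣA = 10356.00 in², ΣAx̄ = 519961.33 in³, ΣAȳ = 557137.33 in³.
x̄ = 519961.33/10356.00 = 50.21 in; ȳ = 557137.33/10356.00 = 53.80 in.

x̄ = 50.21 in, ȳ = 53.80 in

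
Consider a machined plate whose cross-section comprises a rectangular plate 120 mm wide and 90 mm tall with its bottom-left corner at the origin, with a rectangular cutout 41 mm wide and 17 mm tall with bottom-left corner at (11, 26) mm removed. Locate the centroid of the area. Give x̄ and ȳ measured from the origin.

plate: A = 120 × 90 = 10800.00, centroid at (60.00, 45.00).
hole: A = −(41 × 17) = -697.00, centroid at (31.50, 34.50).
ΣA = 10103.00 mm², ΣAx̄ = 626044.50 mm³, ΣAȳ = 461953.50 mm³.
x̄ = 626044.50/10103.00 = 61.97 mm; ȳ = 461953.50/10103.00 = 45.72 mm.

x̄ = 61.97 mm, ȳ = 45.72 mm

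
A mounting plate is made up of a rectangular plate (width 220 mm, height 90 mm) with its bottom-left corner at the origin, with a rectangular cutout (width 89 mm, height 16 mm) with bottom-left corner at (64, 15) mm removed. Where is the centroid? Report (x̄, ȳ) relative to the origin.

plate: A = 220 × 90 = 19800.00, centroid at (110.00, 45.00).
hole: A = −(89 × 16) = -1424.00, centroid at (108.50, 23.00).
ΣA = 18376.00 mm²
ΣAx̄ = (19800.00)(110.00) + (-1424.00)(108.50) = 2023496.00 mm³
ΣAȳ = (19800.00)(45.00) + (-1424.00)(23.00) = 858248.00 mm³
x̄ = 2023496.00 / 18376.00 = 110.12 mm
ȳ = 858248.00 / 18376.00 = 46.70 mm

x̄ = 110.12 mm, ȳ = 46.70 mm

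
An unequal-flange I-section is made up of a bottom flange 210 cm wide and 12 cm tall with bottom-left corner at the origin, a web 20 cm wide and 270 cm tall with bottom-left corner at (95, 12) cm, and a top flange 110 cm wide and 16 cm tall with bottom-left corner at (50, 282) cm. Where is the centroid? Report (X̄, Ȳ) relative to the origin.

Part | A | x̄ᵢ | ȳᵢ | A·x̄ᵢ | A·ȳᵢ
bottom flange | 2520.00 | 105.00 | 6.00 | 264600.00 | 15120.00
web | 5400.00 | 105.00 | 147.00 | 567000.00 | 793800.00
top flange | 1760.00 | 105.00 | 290.00 | 184800.00 | 510400.00
Σ | 9680.00 |  |  | 1016400.00 | 1319320.00
X̄ = 1016400.00 / 9680.00 = 105.00 cm
Ȳ = 1319320.00 / 9680.00 = 136.29 cm

X̄ = 105.00 cm, Ȳ = 136.29 cm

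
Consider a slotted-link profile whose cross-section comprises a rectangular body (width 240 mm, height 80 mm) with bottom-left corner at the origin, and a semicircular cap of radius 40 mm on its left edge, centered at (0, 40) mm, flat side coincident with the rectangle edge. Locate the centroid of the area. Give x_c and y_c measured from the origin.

rectangular body: A = 240 × 80 = 19200.00, centroid at (120.00, 40.00).
semicircular end: A = ½π·40² = 2513.27, centroid at (-16.98, 40.00).
ΣA = 21713.27 mm², ΣAx_c = 2261333.33 mm³, ΣAy_c = 868530.96 mm³.
x_c = 2261333.33/21713.27 = 104.15 mm; y_c = 868530.96/21713.27 = 40.00 mm.

x_c = 104.15 mm, y_c = 40.00 mm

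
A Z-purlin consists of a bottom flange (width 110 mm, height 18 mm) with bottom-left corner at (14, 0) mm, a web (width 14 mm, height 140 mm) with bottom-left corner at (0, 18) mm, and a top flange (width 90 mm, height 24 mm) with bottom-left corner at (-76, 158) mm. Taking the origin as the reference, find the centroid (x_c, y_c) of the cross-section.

x_c = 13.67 mm, y_c = 91.39 mm

bottom flange: A = 110 × 18 = 1980.00, centroid at (69.00, 9.00).
web: A = 14 × 140 = 1960.00, centroid at (7.00, 88.00).
top flange: A = 90 × 24 = 2160.00, centroid at (-31.00, 170.00).
ΣA = 6100.00 mm², ΣAx_c = 83380.00 mm³, ΣAy_c = 557500.00 mm³.
x_c = 83380.00/6100.00 = 13.67 mm; y_c = 557500.00/6100.00 = 91.39 mm.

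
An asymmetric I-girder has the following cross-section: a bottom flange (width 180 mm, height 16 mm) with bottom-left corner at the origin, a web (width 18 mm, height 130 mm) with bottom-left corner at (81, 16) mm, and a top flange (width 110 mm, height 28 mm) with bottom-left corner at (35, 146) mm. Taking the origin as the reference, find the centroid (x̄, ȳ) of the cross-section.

x̄ = 90.00 mm, ȳ = 84.99 mm

Part | A | x̄ᵢ | ȳᵢ | A·x̄ᵢ | A·ȳᵢ
bottom flange | 2880.00 | 90.00 | 8.00 | 259200.00 | 23040.00
web | 2340.00 | 90.00 | 81.00 | 210600.00 | 189540.00
top flange | 3080.00 | 90.00 | 160.00 | 277200.00 | 492800.00
Σ | 8300.00 |  |  | 747000.00 | 705380.00
x̄ = 747000.00 / 8300.00 = 90.00 mm
ȳ = 705380.00 / 8300.00 = 84.99 mm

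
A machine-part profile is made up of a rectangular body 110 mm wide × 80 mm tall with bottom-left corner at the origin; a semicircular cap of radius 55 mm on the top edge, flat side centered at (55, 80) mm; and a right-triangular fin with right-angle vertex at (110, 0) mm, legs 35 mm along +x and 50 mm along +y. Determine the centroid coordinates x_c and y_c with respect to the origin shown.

x_c = 59.04 mm, y_c = 59.45 mm

rectangular body: A = 110 × 80 = 8800.00, centroid at (55.00, 40.00).
semicircular top: A = ½π·55² = 4751.66, centroid at (55.00, 103.34).
triangular fin: A = ½·35·50 = 875.00, centroid at (121.67, 16.67).
ΣA = 14426.66 mm², ΣAx_c = 851799.57 mm³, ΣAy_c = 857632.71 mm³.
x_c = 851799.57/14426.66 = 59.04 mm; y_c = 857632.71/14426.66 = 59.45 mm.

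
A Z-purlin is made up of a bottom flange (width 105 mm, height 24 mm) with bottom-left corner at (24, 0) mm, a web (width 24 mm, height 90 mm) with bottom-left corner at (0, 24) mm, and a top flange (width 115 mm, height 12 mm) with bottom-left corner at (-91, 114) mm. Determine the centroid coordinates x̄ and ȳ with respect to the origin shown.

Part | A | x̄ᵢ | ȳᵢ | A·x̄ᵢ | A·ȳᵢ
bottom flange | 2520.00 | 76.50 | 12.00 | 192780.00 | 30240.00
web | 2160.00 | 12.00 | 69.00 | 25920.00 | 149040.00
top flange | 1380.00 | -33.50 | 120.00 | -46230.00 | 165600.00
Σ | 6060.00 |  |  | 172470.00 | 344880.00
x̄ = 172470.00 / 6060.00 = 28.46 mm
ȳ = 344880.00 / 6060.00 = 56.91 mm

x̄ = 28.46 mm, ȳ = 56.91 mm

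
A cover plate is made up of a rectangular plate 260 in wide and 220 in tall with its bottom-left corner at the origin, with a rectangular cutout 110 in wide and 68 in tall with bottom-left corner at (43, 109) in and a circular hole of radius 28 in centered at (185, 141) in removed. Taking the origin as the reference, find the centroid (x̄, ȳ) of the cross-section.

plate: A = 260 × 220 = 57200.00, centroid at (130.00, 110.00).
hole 1: A = −(110 × 68) = -7480.00, centroid at (98.00, 143.00).
hole 2: A = −π·28² = -2463.01, centroid at (185.00, 141.00).
ΣA = 47256.99 in², ΣAx̄ = 6247303.40 in³, ΣAȳ = 4875075.78 in³.
x̄ = 6247303.40/47256.99 = 132.20 in; ȳ = 4875075.78/47256.99 = 103.16 in.

x̄ = 132.20 in, ȳ = 103.16 in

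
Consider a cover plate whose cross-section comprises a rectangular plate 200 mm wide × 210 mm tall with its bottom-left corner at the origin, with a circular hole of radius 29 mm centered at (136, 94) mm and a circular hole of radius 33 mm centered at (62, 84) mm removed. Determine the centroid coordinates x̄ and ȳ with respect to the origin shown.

x̄ = 100.97 mm, ȳ = 107.81 mm

Part | A | x̄ᵢ | ȳᵢ | A·x̄ᵢ | A·ȳᵢ
plate | 42000.00 | 100.00 | 105.00 | 4200000.00 | 4410000.00
hole 1 | -2642.08 | 136.00 | 94.00 | -359322.80 | -248355.47
hole 2 | -3421.19 | 62.00 | 84.00 | -212114.05 | -287380.33
Σ | 35936.73 |  |  | 3628563.15 | 3874264.20
x̄ = 3628563.15 / 35936.73 = 100.97 mm
ȳ = 3874264.20 / 35936.73 = 107.81 mm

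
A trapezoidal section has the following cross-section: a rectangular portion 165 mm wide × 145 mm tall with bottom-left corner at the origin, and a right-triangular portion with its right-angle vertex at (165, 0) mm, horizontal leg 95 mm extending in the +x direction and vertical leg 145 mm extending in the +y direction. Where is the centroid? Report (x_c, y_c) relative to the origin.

x_c = 108.02 mm, y_c = 67.10 mm

Part | A | x̄ᵢ | ȳᵢ | A·x̄ᵢ | A·ȳᵢ
rectangular portion | 23925.00 | 82.50 | 72.50 | 1973812.50 | 1734562.50
triangular portion | 6887.50 | 196.67 | 48.33 | 1354541.67 | 332895.83
Σ | 30812.50 |  |  | 3328354.17 | 2067458.33
x_c = 3328354.17 / 30812.50 = 108.02 mm
y_c = 2067458.33 / 30812.50 = 67.10 mm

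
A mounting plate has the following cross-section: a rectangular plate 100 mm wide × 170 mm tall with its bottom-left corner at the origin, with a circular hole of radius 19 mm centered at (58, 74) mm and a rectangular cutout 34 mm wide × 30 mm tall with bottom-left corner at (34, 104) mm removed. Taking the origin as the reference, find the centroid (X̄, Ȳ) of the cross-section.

X̄ = 49.32 mm, Ȳ = 83.50 mm

plate: A = 100 × 170 = 17000.00, centroid at (50.00, 85.00).
hole 1: A = −π·19² = -1134.11, centroid at (58.00, 74.00).
hole 2: A = −(34 × 30) = -1020.00, centroid at (51.00, 119.00).
ΣA = 14845.89 mm²
ΣAX̄ = (17000.00)(50.00) + (-1134.11)(58.00) + (-1020.00)(51.00) = 732201.33 mm³
ΣAȲ = (17000.00)(85.00) + (-1134.11)(74.00) + (-1020.00)(119.00) = 1239695.49 mm³
X̄ = 732201.33 / 14845.89 = 49.32 mm
Ȳ = 1239695.49 / 14845.89 = 83.50 mm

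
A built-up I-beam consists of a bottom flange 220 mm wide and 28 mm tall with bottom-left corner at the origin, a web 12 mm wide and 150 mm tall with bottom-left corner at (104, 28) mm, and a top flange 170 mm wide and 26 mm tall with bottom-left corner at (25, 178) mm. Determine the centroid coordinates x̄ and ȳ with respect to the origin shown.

x̄ = 110.00 mm, ȳ = 90.13 mm

Part | A | x̄ᵢ | ȳᵢ | A·x̄ᵢ | A·ȳᵢ
bottom flange | 6160.00 | 110.00 | 14.00 | 677600.00 | 86240.00
web | 1800.00 | 110.00 | 103.00 | 198000.00 | 185400.00
top flange | 4420.00 | 110.00 | 191.00 | 486200.00 | 844220.00
Σ | 12380.00 |  |  | 1361800.00 | 1115860.00
x̄ = 1361800.00 / 12380.00 = 110.00 mm
ȳ = 1115860.00 / 12380.00 = 90.13 mm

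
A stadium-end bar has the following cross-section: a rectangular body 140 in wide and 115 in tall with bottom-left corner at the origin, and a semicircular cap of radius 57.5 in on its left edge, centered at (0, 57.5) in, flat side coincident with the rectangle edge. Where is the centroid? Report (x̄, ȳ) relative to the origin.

x̄ = 46.98 in, ȳ = 57.50 in

rectangular body: A = 140 × 115 = 16100.00, centroid at (70.00, 57.50).
semicircular end: A = ½π·57.5² = 5193.45, centroid at (-24.40, 57.50).
ΣA = 21293.45 in²
ΣAx̄ = (16100.00)(70.00) + (5193.45)(-24.40) = 1000260.42 in³
ΣAȳ = (16100.00)(57.50) + (5193.45)(57.50) = 1224373.11 in³
x̄ = 1000260.42 / 21293.45 = 46.98 in
ȳ = 1224373.11 / 21293.45 = 57.50 in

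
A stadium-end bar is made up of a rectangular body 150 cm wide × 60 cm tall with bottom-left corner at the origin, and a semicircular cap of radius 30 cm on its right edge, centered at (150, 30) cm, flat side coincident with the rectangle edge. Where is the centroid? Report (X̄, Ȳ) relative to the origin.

X̄ = 86.91 cm, Ȳ = 30.00 cm

rectangular body: A = 150 × 60 = 9000.00, centroid at (75.00, 30.00).
semicircular end: A = ½π·30² = 1413.72, centroid at (162.73, 30.00).
ΣA = 10413.72 cm²
ΣAX̄ = (9000.00)(75.00) + (1413.72)(162.73) = 905057.50 cm³
ΣAȲ = (9000.00)(30.00) + (1413.72)(30.00) = 312411.50 cm³
X̄ = 905057.50 / 10413.72 = 86.91 cm
Ȳ = 312411.50 / 10413.72 = 30.00 cm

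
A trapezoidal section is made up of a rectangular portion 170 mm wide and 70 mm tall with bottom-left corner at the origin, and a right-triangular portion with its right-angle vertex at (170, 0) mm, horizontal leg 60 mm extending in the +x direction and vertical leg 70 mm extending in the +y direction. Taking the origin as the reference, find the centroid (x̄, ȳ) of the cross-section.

x̄ = 100.75 mm, ȳ = 33.25 mm

Part | A | x̄ᵢ | ȳᵢ | A·x̄ᵢ | A·ȳᵢ
rectangular portion | 11900.00 | 85.00 | 35.00 | 1011500.00 | 416500.00
triangular portion | 2100.00 | 190.00 | 23.33 | 399000.00 | 49000.00
Σ | 14000.00 |  |  | 1410500.00 | 465500.00
x̄ = 1410500.00 / 14000.00 = 100.75 mm
ȳ = 465500.00 / 14000.00 = 33.25 mm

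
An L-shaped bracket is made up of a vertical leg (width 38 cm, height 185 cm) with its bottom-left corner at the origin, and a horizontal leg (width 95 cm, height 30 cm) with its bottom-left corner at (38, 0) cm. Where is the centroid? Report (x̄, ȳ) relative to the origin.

vertical leg: A = 38 × 185 = 7030.00, centroid at (19.00, 92.50).
horizontal leg: A = 95 × 30 = 2850.00, centroid at (85.50, 15.00).
ΣA = 9880.00 cm², ΣAx̄ = 377245.00 cm³, ΣAȳ = 693025.00 cm³.
x̄ = 377245.00/9880.00 = 38.18 cm; ȳ = 693025.00/9880.00 = 70.14 cm.

x̄ = 38.18 cm, ȳ = 70.14 cm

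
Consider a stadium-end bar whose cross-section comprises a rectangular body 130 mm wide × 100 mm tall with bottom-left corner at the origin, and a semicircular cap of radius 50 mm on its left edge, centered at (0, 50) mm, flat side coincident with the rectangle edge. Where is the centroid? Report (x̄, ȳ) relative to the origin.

x̄ = 45.00 mm, ȳ = 50.00 mm

rectangular body: A = 130 × 100 = 13000.00, centroid at (65.00, 50.00).
semicircular end: A = ½π·50² = 3926.99, centroid at (-21.22, 50.00).
ΣA = 16926.99 mm², ΣAx̄ = 761666.67 mm³, ΣAȳ = 846349.54 mm³.
x̄ = 761666.67/16926.99 = 45.00 mm; ȳ = 846349.54/16926.99 = 50.00 mm.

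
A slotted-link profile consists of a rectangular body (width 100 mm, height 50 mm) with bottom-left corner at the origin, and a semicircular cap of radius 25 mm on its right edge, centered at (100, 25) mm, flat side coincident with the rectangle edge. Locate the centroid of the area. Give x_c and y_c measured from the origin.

x_c = 59.95 mm, y_c = 25.00 mm

rectangular body: A = 100 × 50 = 5000.00, centroid at (50.00, 25.00).
semicircular end: A = ½π·25² = 981.75, centroid at (110.61, 25.00).
ΣA = 5981.75 mm², ΣAx_c = 358591.44 mm³, ΣAy_c = 149543.69 mm³.
x_c = 358591.44/5981.75 = 59.95 mm; y_c = 149543.69/5981.75 = 25.00 mm.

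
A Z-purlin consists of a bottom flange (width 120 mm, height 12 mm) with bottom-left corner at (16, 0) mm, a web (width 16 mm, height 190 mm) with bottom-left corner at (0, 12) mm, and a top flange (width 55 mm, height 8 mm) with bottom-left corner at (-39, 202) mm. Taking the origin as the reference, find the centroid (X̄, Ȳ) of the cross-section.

bottom flange: A = 120 × 12 = 1440.00, centroid at (76.00, 6.00).
web: A = 16 × 190 = 3040.00, centroid at (8.00, 107.00).
top flange: A = 55 × 8 = 440.00, centroid at (-11.50, 206.00).
ΣA = 4920.00 mm², ΣAX̄ = 128700.00 mm³, ΣAȲ = 424560.00 mm³.
X̄ = 128700.00/4920.00 = 26.16 mm; Ȳ = 424560.00/4920.00 = 86.29 mm.

X̄ = 26.16 mm, Ȳ = 86.29 mm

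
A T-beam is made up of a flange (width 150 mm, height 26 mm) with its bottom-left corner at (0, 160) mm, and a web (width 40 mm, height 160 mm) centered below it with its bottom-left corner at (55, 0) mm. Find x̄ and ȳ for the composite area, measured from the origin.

web: A = 40 × 160 = 6400.00, centroid at (75.00, 80.00).
flange: A = 150 × 26 = 3900.00, centroid at (75.00, 173.00).
ΣA = 10300.00 mm², ΣAx̄ = 772500.00 mm³, ΣAȳ = 1186700.00 mm³.
x̄ = 772500.00/10300.00 = 75.00 mm; ȳ = 1186700.00/10300.00 = 115.21 mm.

x̄ = 75.00 mm, ȳ = 115.21 mm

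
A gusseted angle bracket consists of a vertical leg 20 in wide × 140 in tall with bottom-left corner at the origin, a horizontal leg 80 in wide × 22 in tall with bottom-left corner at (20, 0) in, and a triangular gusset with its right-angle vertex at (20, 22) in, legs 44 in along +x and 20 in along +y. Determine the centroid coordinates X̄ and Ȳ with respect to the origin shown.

vertical leg: A = 20 × 140 = 2800.00, centroid at (10.00, 70.00).
horizontal leg: A = 80 × 22 = 1760.00, centroid at (60.00, 11.00).
gusset: A = ½·44·20 = 440.00, centroid at (34.67, 28.67).
ΣA = 5000.00 in²
ΣAX̄ = (2800.00)(10.00) + (1760.00)(60.00) + (440.00)(34.67) = 148853.33 in³
ΣAȲ = (2800.00)(70.00) + (1760.00)(11.00) + (440.00)(28.67) = 227973.33 in³
X̄ = 148853.33 / 5000.00 = 29.77 in
Ȳ = 227973.33 / 5000.00 = 45.59 in

X̄ = 29.77 in, Ȳ = 45.59 in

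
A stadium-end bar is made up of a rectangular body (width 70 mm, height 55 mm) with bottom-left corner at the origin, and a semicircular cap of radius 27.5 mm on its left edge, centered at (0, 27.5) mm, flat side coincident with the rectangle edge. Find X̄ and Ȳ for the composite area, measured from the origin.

rectangular body: A = 70 × 55 = 3850.00, centroid at (35.00, 27.50).
semicircular end: A = ½π·27.5² = 1187.91, centroid at (-11.67, 27.50).
ΣA = 5037.91 mm²
ΣAX̄ = (3850.00)(35.00) + (1187.91)(-11.67) = 120885.42 mm³
ΣAȲ = (3850.00)(27.50) + (1187.91)(27.50) = 138542.65 mm³
X̄ = 120885.42 / 5037.91 = 24.00 mm
Ȳ = 138542.65 / 5037.91 = 27.50 mm

X̄ = 24.00 mm, Ȳ = 27.50 mm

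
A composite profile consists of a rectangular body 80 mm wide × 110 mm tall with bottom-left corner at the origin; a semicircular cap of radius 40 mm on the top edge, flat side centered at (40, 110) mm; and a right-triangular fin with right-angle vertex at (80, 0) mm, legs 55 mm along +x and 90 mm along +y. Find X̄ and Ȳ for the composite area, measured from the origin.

rectangular body: A = 80 × 110 = 8800.00, centroid at (40.00, 55.00).
semicircular top: A = ½π·40² = 2513.27, centroid at (40.00, 126.98).
triangular fin: A = ½·55·90 = 2475.00, centroid at (98.33, 30.00).
ΣA = 13788.27 mm², ΣAX̄ = 695905.96 mm³, ΣAȲ = 877376.82 mm³.
X̄ = 695905.96/13788.27 = 50.47 mm; Ȳ = 877376.82/13788.27 = 63.63 mm.

X̄ = 50.47 mm, Ȳ = 63.63 mm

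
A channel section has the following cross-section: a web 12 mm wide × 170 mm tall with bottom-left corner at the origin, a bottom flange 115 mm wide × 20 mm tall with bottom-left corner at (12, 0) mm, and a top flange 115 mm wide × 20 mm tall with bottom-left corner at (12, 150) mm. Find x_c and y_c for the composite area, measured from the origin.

web: A = 12 × 170 = 2040.00, centroid at (6.00, 85.00).
bottom flange: A = 115 × 20 = 2300.00, centroid at (69.50, 10.00).
top flange: A = 115 × 20 = 2300.00, centroid at (69.50, 160.00).
ΣA = 6640.00 mm²
ΣAx_c = (2040.00)(6.00) + (2300.00)(69.50) + (2300.00)(69.50) = 331940.00 mm³
ΣAy_c = (2040.00)(85.00) + (2300.00)(10.00) + (2300.00)(160.00) = 564400.00 mm³
x_c = 331940.00 / 6640.00 = 49.99 mm
y_c = 564400.00 / 6640.00 = 85.00 mm

x_c = 49.99 mm, y_c = 85.00 mm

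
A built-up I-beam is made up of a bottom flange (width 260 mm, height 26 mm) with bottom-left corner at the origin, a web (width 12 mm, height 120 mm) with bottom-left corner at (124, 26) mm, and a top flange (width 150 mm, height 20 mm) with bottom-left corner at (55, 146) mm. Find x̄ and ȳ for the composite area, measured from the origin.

x̄ = 130.00 mm, ȳ = 60.69 mm

bottom flange: A = 260 × 26 = 6760.00, centroid at (130.00, 13.00).
web: A = 12 × 120 = 1440.00, centroid at (130.00, 86.00).
top flange: A = 150 × 20 = 3000.00, centroid at (130.00, 156.00).
ΣA = 11200.00 mm², ΣAx̄ = 1456000.00 mm³, ΣAȳ = 679720.00 mm³.
x̄ = 1456000.00/11200.00 = 130.00 mm; ȳ = 679720.00/11200.00 = 60.69 mm.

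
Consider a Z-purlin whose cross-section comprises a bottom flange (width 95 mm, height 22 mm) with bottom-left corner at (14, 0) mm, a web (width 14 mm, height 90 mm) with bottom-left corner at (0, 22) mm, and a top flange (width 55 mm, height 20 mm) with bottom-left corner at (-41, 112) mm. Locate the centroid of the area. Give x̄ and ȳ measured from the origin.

x̄ = 27.53 mm, ȳ = 54.29 mm

bottom flange: A = 95 × 22 = 2090.00, centroid at (61.50, 11.00).
web: A = 14 × 90 = 1260.00, centroid at (7.00, 67.00).
top flange: A = 55 × 20 = 1100.00, centroid at (-13.50, 122.00).
ΣA = 4450.00 mm²
ΣAx̄ = (2090.00)(61.50) + (1260.00)(7.00) + (1100.00)(-13.50) = 122505.00 mm³
ΣAȳ = (2090.00)(11.00) + (1260.00)(67.00) + (1100.00)(122.00) = 241610.00 mm³
x̄ = 122505.00 / 4450.00 = 27.53 mm
ȳ = 241610.00 / 4450.00 = 54.29 mm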